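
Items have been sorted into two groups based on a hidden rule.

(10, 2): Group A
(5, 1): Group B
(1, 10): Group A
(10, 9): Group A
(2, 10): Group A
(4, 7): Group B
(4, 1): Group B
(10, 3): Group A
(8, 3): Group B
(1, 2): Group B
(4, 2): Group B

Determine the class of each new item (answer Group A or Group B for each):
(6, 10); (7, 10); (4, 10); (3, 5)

Group A, Group A, Group A, Group B

A rule that fits every label: max ≥ 9 — true of each 'Group A' example, false of each 'Group B' one.
(6, 10) — max 10, hence Group A. (7, 10) — max 10, hence Group A. (4, 10) — max 10, hence Group A. (3, 5) — max 5, hence Group B.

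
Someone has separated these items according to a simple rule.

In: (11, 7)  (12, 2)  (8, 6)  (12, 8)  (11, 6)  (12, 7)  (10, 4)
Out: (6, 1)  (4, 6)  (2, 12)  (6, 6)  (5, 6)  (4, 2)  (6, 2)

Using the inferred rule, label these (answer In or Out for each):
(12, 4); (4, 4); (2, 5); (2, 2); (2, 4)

All 'In' examples share one property — first ≥ 7 — and every 'Out' example lacks it.

In, Out, Out, Out, Out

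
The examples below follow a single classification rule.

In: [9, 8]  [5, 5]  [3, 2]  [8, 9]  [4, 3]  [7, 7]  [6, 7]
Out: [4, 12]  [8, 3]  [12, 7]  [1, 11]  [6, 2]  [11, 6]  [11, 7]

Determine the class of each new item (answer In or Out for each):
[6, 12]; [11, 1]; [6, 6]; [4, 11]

Out, Out, In, Out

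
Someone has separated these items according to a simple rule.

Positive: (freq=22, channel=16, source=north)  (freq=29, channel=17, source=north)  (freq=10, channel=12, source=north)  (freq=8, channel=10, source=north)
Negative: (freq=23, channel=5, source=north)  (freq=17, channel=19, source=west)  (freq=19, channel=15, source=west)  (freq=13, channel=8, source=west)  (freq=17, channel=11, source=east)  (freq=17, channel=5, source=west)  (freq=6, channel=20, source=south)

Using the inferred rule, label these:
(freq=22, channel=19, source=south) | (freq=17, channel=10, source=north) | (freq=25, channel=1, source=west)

Negative, Positive, Negative

The rule appears to be: source is north AND channel ≥ 8.
Negative: (freq=22, channel=19, source=south), since source is south, channel = 19.
Positive: (freq=17, channel=10, source=north), since source is north, channel = 10.
Negative: (freq=25, channel=1, source=west), since source is west, channel = 1.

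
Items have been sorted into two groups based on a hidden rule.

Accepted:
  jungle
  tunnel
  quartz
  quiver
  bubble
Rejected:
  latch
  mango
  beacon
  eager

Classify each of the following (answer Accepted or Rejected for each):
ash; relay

The common property of the 'Accepted' items is: contains 'u'. No 'Rejected' item has it.
Rejected: ash, since no 'u'.
Rejected: relay, since no 'u'.

Rejected, Rejected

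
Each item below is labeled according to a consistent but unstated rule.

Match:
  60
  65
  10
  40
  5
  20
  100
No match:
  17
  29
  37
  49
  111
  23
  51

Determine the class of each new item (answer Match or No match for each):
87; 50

No match, Match

Comparing the two groups points to one rule — multiple of 5.
87: 87 = 5·17 + 2 — fails this test, so No match.
50: 50 = 5·10 — matches, so Match.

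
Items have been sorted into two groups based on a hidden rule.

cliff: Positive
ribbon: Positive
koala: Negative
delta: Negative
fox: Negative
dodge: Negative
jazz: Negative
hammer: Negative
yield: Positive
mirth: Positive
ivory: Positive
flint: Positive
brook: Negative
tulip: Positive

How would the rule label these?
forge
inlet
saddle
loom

Looking at the examples, the only property every 'Positive' case has and every 'Negative' case lacks is: contains 'i'.
forge: no 'i' — fails the rule, so Negative.
inlet: has 'i' — matches, so Positive.
saddle: no 'i' — fails the rule, so Negative.
loom: no 'i' — fails the rule, so Negative.

Negative, Positive, Negative, Negative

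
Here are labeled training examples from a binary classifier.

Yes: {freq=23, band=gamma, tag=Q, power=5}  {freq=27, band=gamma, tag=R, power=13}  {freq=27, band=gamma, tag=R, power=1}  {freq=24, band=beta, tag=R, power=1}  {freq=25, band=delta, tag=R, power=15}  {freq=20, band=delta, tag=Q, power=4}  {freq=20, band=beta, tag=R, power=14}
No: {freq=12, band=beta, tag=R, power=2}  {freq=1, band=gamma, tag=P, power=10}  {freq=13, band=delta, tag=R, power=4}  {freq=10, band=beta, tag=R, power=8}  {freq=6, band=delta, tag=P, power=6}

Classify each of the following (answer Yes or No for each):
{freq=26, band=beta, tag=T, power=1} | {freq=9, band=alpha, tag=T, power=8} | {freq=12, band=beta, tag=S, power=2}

Yes, No, No

Rule: freq ≥ 20. This holds for each 'Yes' example and fails for each 'No' one.
{freq=26, band=beta, tag=T, power=1}: freq = 26 — meets the rule, so Yes.
{freq=9, band=alpha, tag=T, power=8}: freq = 9 — does not pass, so No.
{freq=12, band=beta, tag=S, power=2}: freq = 12 — does not pass, so No.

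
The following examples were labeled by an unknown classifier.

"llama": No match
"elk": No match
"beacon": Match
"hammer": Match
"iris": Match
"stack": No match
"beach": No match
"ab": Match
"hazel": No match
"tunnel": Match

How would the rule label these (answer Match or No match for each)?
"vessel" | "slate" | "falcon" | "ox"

The distinguishing property — even length — holds for all the 'Match' cases and none of the 'No match' cases.
Match: "vessel", since length 6.
No match: "slate", since length 5.
Match: "falcon", since length 6.
Match: "ox", since length 2.

Match, No match, Match, Match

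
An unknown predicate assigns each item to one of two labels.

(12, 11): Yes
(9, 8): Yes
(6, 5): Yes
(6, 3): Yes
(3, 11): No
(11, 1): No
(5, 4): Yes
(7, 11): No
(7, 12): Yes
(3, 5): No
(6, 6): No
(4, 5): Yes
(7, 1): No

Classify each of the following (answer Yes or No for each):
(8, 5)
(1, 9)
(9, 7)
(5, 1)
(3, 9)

The simplest hypothesis consistent with all the labels is: sum is odd.
(8, 5): 8+5 = 13, satisfies this → Yes. (1, 9): 1+9 = 10, doesn't match → No. (9, 7): 9+7 = 16, doesn't match → No. (5, 1): 5+1 = 6, doesn't match → No. (3, 9): 3+9 = 12, doesn't match → No.

Yes, No, No, No, No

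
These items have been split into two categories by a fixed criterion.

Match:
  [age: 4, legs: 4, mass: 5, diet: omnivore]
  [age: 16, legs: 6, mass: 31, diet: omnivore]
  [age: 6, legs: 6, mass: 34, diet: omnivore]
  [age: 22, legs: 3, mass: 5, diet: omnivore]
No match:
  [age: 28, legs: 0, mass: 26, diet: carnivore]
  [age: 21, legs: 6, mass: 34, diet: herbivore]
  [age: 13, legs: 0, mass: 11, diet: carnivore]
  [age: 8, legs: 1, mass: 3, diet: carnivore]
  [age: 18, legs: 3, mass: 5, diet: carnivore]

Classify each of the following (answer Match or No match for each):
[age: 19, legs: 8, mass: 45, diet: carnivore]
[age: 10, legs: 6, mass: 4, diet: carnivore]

No match, No match

All 'Match' examples share one property — diet is omnivore — and every 'No match' example lacks it.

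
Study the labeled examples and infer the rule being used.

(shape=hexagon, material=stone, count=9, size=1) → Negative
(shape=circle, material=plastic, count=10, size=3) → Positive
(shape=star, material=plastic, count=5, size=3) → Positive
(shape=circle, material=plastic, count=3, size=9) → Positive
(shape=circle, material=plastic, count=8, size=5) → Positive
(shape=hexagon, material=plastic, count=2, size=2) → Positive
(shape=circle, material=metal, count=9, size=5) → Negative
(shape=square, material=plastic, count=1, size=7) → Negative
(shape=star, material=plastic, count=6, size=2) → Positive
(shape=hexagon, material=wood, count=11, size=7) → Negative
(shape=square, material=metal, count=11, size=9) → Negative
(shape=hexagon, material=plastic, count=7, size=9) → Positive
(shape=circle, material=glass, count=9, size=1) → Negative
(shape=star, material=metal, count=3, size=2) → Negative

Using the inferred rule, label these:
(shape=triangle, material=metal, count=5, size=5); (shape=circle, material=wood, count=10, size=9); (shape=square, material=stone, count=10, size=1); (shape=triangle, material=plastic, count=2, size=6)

The simplest hypothesis consistent with all the labels is: material is plastic AND count ≥ 2.
(shape=triangle, material=metal, count=5, size=5) → material is metal, count = 5 → Negative. (shape=circle, material=wood, count=10, size=9) → material is wood, count = 10 → Negative. (shape=square, material=stone, count=10, size=1) → material is stone, count = 10 → Negative. (shape=triangle, material=plastic, count=2, size=6) → material is plastic, count = 2 → Positive.

Negative, Negative, Negative, Positive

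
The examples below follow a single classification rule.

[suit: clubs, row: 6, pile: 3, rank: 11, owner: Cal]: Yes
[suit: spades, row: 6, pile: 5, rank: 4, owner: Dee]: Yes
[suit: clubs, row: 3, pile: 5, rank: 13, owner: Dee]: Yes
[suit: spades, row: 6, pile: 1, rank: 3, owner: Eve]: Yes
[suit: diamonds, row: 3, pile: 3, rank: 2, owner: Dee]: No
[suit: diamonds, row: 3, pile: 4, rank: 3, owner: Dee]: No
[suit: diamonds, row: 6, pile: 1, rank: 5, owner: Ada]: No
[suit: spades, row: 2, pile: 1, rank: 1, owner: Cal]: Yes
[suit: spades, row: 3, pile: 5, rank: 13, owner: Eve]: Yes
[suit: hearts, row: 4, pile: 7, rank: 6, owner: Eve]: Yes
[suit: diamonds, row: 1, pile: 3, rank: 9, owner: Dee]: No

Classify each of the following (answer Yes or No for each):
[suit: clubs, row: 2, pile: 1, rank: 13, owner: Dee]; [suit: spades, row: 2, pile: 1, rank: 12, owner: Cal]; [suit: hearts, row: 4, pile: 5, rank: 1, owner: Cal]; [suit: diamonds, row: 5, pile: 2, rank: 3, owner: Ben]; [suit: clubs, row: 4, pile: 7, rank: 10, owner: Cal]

Yes, Yes, Yes, No, Yes

The rule appears to be: suit is not diamonds.
[suit: clubs, row: 2, pile: 1, rank: 13, owner: Dee]: Yes (suit is clubs).
[suit: spades, row: 2, pile: 1, rank: 12, owner: Cal]: Yes (suit is spades).
[suit: hearts, row: 4, pile: 5, rank: 1, owner: Cal]: Yes (suit is hearts).
[suit: diamonds, row: 5, pile: 2, rank: 3, owner: Ben]: No (suit is diamonds).
[suit: clubs, row: 4, pile: 7, rank: 10, owner: Cal]: Yes (suit is clubs).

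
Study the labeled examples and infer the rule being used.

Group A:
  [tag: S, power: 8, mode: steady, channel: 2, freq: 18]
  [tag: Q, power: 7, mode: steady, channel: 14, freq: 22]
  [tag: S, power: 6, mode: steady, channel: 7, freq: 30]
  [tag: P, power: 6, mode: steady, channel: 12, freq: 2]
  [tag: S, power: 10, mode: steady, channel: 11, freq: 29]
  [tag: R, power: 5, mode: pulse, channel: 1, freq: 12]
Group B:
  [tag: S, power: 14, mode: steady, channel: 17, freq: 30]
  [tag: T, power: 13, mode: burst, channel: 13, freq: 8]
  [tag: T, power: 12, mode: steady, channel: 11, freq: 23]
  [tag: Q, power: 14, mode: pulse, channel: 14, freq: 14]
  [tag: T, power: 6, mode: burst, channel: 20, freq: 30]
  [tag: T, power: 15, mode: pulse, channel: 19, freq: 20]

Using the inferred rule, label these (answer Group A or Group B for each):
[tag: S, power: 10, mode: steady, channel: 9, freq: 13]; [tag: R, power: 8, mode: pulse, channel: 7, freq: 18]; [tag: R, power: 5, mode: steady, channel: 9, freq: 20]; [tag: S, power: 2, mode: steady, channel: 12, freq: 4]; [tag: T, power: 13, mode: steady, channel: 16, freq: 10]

Group A, Group A, Group A, Group A, Group B

The pattern is that an item is 'Group A' exactly when: channel ≤ 14 AND power ≤ 10.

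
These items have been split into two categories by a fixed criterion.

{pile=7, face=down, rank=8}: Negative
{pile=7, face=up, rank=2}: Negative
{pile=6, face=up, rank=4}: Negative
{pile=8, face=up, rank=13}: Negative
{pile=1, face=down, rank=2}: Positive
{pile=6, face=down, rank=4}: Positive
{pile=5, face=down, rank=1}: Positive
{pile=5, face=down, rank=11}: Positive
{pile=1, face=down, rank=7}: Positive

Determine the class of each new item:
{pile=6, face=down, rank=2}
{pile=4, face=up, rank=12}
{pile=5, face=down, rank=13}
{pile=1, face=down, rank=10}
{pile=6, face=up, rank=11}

Positive, Negative, Positive, Positive, Negative

A rule that fits every label: face is down AND pile ≤ 6 — true of each 'Positive' example, false of each 'Negative' one.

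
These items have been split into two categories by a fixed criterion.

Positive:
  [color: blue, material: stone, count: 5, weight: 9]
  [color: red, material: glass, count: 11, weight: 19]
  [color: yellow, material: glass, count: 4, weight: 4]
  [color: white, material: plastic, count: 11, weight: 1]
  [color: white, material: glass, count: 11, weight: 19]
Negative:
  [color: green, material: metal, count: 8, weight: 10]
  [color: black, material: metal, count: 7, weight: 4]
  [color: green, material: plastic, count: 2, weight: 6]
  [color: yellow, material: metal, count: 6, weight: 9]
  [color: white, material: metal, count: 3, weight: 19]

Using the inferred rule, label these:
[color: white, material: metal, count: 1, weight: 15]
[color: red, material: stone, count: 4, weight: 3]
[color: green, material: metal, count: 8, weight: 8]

Negative, Positive, Negative

One predicate separates the groups cleanly: material is not metal AND count ≥ 3.
Negative: [color: white, material: metal, count: 1, weight: 15], since material is metal, count = 1.
Positive: [color: red, material: stone, count: 4, weight: 3], since material is stone, count = 4.
Negative: [color: green, material: metal, count: 8, weight: 8], since material is metal, count = 8.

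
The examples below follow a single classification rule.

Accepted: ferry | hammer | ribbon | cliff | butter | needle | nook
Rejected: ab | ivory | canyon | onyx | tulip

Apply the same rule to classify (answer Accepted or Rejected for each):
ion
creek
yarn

Rejected, Accepted, Rejected

The pattern is that an item is 'Accepted' exactly when: has a double letter.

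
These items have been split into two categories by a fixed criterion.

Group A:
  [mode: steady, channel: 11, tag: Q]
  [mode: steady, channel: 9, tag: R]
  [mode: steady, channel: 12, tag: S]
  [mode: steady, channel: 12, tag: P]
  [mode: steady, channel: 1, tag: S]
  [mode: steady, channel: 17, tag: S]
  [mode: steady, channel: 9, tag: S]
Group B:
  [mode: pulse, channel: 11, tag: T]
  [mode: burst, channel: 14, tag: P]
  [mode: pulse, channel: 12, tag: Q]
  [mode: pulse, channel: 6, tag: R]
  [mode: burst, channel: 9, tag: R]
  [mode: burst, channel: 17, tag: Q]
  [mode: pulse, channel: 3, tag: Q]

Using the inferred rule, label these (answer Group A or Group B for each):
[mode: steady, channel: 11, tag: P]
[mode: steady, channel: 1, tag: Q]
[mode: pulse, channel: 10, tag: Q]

Group A, Group A, Group B

Rule: mode is steady. This holds for each 'Group A' example and fails for each 'Group B' one.
[mode: steady, channel: 11, tag: P] → mode is steady → Group A. [mode: steady, channel: 1, tag: Q] → mode is steady → Group A. [mode: pulse, channel: 10, tag: Q] → mode is pulse → Group B.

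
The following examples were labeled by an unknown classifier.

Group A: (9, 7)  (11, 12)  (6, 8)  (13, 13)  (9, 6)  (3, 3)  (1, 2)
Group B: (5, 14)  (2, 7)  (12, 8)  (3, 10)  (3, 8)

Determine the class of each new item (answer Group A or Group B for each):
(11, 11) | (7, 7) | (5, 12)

A rule that fits every label: |first − second| ≤ 3 — true of each 'Group A' example, false of each 'Group B' one.

Group A, Group A, Group B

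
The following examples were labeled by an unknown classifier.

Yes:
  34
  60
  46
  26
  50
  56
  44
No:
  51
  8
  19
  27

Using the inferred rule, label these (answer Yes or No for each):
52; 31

The rule appears to be: even AND at least 19.
52 → 52 is even, 52 ≥ 19 → Yes.
31 → 31 is odd, 31 ≥ 19 → No.

Yes, No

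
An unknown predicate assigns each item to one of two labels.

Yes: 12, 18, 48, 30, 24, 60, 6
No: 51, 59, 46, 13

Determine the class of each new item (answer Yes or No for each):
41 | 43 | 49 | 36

No, No, No, Yes

The classifier is using: multiple of 6.
41: No (41 = 6·6 + 5). 43: No (43 = 6·7 + 1). 49: No (49 = 6·8 + 1). 36: Yes (36 = 6·6).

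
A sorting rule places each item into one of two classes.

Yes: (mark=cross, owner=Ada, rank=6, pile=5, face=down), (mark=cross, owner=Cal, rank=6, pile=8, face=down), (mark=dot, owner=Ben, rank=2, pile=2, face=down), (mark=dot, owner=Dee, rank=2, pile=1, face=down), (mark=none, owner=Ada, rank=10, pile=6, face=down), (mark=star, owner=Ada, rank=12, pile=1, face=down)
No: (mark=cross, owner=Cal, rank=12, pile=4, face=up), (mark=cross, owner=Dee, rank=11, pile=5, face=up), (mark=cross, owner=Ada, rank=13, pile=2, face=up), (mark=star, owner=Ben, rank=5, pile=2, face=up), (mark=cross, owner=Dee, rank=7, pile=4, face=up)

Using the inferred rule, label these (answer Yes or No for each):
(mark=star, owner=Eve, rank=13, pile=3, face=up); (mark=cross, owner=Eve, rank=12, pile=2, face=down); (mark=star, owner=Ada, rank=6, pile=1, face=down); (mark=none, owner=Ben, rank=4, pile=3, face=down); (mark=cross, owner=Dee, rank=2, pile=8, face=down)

The classifier is using: face is down.
(mark=star, owner=Eve, rank=13, pile=3, face=up): face is up, does not fit → No.
(mark=cross, owner=Eve, rank=12, pile=2, face=down): face is down, has this property → Yes.
(mark=star, owner=Ada, rank=6, pile=1, face=down): face is down, has this property → Yes.
(mark=none, owner=Ben, rank=4, pile=3, face=down): face is down, has this property → Yes.
(mark=cross, owner=Dee, rank=2, pile=8, face=down): face is down, has this property → Yes.

No, Yes, Yes, Yes, Yes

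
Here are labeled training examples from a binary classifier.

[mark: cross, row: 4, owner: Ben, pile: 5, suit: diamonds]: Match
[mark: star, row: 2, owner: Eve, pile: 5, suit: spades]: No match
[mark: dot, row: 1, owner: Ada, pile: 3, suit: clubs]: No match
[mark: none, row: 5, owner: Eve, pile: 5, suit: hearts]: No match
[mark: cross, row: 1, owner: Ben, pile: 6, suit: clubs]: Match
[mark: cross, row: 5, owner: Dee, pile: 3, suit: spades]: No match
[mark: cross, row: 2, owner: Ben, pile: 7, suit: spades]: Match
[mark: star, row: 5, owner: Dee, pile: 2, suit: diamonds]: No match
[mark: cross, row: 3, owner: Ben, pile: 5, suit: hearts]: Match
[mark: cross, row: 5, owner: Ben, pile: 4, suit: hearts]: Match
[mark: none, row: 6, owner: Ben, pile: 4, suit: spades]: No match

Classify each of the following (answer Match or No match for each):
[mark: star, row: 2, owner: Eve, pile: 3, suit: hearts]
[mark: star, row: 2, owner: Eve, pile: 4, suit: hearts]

One predicate separates the groups cleanly: mark is cross AND owner is Ben.
[mark: star, row: 2, owner: Eve, pile: 3, suit: hearts]: No match (mark is star, owner is Eve). [mark: star, row: 2, owner: Eve, pile: 4, suit: hearts]: No match (mark is star, owner is Eve).

No match, No match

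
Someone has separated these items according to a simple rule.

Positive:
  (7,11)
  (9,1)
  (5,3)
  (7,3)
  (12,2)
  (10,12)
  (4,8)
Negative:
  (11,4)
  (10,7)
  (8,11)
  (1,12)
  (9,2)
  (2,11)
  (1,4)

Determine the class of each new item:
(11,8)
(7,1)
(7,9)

Negative, Positive, Positive

All 'Positive' examples share one property — sum is even — and every 'Negative' example lacks it.
Negative: (11,8), since 11+8 = 19.
Positive: (7,1), since 7+1 = 8.
Positive: (7,9), since 7+9 = 16.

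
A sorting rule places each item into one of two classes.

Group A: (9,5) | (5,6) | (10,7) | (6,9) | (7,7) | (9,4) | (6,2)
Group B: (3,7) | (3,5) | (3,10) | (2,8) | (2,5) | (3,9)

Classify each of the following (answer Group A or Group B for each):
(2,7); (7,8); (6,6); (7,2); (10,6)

Group B, Group A, Group A, Group A, Group A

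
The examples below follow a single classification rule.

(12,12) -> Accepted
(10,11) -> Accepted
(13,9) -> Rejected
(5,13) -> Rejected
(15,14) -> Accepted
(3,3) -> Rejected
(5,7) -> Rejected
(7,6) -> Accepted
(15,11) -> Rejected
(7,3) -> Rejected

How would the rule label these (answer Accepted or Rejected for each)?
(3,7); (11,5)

One predicate separates the groups cleanly: product is even.
(3,7) — 3·7 = 21, hence Rejected. (11,5) — 11·5 = 55, hence Rejected.

Rejected, Rejected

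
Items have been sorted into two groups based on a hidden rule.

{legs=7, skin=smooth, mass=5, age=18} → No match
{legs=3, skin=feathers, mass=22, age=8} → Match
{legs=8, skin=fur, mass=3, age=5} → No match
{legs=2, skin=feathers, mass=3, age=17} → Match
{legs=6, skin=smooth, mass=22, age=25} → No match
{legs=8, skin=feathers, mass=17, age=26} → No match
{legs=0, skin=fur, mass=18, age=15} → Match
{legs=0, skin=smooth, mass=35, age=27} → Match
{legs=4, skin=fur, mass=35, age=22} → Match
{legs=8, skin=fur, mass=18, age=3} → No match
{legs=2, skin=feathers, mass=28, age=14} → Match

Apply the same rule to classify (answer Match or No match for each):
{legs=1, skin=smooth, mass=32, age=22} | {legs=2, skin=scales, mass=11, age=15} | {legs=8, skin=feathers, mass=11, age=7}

Match, Match, No match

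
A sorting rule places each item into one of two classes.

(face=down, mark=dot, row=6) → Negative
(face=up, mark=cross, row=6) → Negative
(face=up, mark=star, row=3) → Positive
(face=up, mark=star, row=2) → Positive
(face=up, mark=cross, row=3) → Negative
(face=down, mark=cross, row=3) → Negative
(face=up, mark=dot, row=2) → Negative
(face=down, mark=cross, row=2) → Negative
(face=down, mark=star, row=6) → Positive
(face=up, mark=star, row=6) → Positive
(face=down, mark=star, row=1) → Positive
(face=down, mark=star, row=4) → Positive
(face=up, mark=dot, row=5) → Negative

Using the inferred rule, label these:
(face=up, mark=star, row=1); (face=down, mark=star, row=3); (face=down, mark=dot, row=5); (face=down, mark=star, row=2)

Positive, Positive, Negative, Positive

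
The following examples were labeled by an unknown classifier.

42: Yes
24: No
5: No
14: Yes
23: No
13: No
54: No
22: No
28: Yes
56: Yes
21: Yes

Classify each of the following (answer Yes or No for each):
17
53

No, No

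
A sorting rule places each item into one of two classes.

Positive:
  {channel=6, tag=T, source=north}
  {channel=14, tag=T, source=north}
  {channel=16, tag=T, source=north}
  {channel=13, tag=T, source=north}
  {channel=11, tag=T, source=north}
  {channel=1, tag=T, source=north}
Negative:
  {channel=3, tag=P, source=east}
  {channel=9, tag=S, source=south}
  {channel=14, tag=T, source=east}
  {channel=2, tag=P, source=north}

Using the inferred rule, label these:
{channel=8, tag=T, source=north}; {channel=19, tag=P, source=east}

The rule appears to be: source is north AND tag is T.
{channel=8, tag=T, source=north}: source is north, tag is T, matches → Positive. {channel=19, tag=P, source=east}: source is east, tag is P, does not pass → Negative.

Positive, Negative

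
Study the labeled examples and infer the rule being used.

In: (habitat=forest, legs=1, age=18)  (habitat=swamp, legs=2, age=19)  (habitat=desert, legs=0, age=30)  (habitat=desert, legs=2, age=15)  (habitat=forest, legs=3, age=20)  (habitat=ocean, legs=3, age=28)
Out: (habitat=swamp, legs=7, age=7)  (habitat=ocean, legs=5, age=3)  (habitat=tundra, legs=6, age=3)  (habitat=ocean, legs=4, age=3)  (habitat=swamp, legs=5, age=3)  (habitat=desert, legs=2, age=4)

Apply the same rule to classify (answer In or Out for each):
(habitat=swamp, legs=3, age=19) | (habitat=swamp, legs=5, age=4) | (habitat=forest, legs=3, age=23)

In, Out, In

The rule appears to be: age ≥ 15.
(habitat=swamp, legs=3, age=19): age = 19, passes → In.
(habitat=swamp, legs=5, age=4): age = 4, does not pass → Out.
(habitat=forest, legs=3, age=23): age = 23, passes → In.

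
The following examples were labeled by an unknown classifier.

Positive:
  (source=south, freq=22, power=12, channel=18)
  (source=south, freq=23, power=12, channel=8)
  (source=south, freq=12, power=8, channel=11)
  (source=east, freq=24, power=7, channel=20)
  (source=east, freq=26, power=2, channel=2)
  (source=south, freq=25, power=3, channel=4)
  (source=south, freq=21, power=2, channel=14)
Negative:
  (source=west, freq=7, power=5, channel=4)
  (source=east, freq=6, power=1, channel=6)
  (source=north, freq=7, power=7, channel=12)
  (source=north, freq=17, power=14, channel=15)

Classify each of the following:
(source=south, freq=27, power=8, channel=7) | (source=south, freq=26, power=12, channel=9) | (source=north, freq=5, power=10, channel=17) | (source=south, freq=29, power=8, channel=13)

The simplest hypothesis consistent with all the labels is: freq ≥ 12 AND power ≤ 12.
(source=south, freq=27, power=8, channel=7): freq = 27, power = 8, passes → Positive. (source=south, freq=26, power=12, channel=9): freq = 26, power = 12, passes → Positive. (source=north, freq=5, power=10, channel=17): freq = 5, power = 10, fails this test → Negative. (source=south, freq=29, power=8, channel=13): freq = 29, power = 8, passes → Positive.

Positive, Positive, Negative, Positive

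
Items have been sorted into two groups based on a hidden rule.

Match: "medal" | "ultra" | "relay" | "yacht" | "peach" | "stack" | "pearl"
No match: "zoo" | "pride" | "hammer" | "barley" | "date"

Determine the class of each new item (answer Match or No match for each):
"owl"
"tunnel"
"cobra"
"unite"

The rule appears to be: odd length AND contains 'a'.
"owl": No match (length 3, no 'a'). "tunnel": No match (length 6, no 'a'). "cobra": Match (length 5, has 'a'). "unite": No match (length 5, no 'a').

No match, No match, Match, No match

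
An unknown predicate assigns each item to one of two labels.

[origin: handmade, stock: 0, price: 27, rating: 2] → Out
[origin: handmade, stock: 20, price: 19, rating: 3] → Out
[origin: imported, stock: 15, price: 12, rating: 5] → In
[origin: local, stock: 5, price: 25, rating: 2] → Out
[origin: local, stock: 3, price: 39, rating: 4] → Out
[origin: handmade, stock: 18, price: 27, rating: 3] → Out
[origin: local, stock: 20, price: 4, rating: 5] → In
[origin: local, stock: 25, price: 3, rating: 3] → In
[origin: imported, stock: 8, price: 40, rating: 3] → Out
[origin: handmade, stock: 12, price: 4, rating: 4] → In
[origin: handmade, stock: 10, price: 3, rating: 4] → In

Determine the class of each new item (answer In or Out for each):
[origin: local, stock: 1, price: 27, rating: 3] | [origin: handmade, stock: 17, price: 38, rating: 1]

Out, Out

The simplest hypothesis consistent with all the labels is: price ≤ 12.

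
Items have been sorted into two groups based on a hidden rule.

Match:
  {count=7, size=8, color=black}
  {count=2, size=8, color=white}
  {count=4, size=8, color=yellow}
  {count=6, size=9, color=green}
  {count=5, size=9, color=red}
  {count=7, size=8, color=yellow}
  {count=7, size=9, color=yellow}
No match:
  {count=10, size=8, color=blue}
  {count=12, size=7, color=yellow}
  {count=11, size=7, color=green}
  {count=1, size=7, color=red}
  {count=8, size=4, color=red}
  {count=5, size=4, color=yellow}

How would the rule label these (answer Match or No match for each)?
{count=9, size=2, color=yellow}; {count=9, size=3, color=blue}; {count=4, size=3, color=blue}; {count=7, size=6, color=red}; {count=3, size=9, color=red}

A rule that fits every label: size ≥ 8 AND count ≤ 7 — true of each 'Match' example, false of each 'No match' one.
{count=9, size=2, color=yellow}: size = 2, count = 9, does not pass → No match. {count=9, size=3, color=blue}: size = 3, count = 9, does not pass → No match. {count=4, size=3, color=blue}: size = 3, count = 4, does not pass → No match. {count=7, size=6, color=red}: size = 6, count = 7, does not pass → No match. {count=3, size=9, color=red}: size = 9, count = 3, checks out → Match.

No match, No match, No match, No match, Match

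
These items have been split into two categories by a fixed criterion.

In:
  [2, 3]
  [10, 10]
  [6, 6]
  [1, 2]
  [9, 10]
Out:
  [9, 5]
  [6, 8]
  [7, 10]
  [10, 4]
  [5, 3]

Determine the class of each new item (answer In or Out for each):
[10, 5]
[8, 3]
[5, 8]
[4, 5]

A rule that fits every label: |first − second| ≤ 1 — true of each 'In' example, false of each 'Out' one.

Out, Out, Out, In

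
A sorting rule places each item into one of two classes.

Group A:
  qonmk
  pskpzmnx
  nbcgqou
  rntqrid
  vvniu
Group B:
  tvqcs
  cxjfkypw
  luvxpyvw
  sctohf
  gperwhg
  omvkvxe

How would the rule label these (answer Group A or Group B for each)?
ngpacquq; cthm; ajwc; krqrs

Group A, Group B, Group B, Group B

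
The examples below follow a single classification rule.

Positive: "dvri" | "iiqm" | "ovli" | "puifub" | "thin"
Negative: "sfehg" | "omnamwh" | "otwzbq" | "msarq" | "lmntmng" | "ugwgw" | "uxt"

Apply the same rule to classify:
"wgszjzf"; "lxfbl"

Negative, Negative

Comparing the two groups points to one rule — contains 'i'.
"wgszjzf" → no 'i' → Negative. "lxfbl" → no 'i' → Negative.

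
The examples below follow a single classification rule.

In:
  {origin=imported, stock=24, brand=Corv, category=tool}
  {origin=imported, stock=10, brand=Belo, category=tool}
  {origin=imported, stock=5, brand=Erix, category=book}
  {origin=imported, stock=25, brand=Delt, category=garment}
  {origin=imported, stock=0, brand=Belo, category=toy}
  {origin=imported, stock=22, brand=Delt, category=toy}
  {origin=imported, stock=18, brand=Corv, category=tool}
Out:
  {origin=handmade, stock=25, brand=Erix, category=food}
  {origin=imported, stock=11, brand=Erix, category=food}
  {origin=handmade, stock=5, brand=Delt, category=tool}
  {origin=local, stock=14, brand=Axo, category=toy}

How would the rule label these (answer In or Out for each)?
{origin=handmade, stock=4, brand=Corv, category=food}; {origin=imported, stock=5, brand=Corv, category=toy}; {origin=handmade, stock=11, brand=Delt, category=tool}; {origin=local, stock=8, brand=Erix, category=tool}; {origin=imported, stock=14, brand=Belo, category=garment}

All 'In' examples share one property — origin is imported AND stock ≠ 11 — and every 'Out' example lacks it.
{origin=handmade, stock=4, brand=Corv, category=food}: origin is handmade, stock = 4, fails the rule → Out.
{origin=imported, stock=5, brand=Corv, category=toy}: origin is imported, stock = 5, meets the rule → In.
{origin=handmade, stock=11, brand=Delt, category=tool}: origin is handmade, stock = 11, fails the rule → Out.
{origin=local, stock=8, brand=Erix, category=tool}: origin is local, stock = 8, fails the rule → Out.
{origin=imported, stock=14, brand=Belo, category=garment}: origin is imported, stock = 14, meets the rule → In.

Out, In, Out, Out, In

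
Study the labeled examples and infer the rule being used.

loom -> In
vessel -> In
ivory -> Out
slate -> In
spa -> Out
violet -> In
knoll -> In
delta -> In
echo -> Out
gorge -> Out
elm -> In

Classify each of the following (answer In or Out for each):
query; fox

Looking at the examples, the only property every 'In' case has and every 'Out' case lacks is: contains 'l'.
query: Out (no 'l'). fox: Out (no 'l').

Out, Out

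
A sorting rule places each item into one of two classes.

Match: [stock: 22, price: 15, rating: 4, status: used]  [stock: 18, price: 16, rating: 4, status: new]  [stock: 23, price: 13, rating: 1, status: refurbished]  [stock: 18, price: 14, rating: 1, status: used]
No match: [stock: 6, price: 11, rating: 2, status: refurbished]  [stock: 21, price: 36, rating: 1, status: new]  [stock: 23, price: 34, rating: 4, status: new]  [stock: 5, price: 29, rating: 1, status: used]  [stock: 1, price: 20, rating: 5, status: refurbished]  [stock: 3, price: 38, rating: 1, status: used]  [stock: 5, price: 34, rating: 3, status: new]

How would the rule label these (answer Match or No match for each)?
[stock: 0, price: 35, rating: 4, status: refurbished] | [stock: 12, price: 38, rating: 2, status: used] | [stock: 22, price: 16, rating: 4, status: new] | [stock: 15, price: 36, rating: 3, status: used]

The common property of the 'Match' items is: price ≥ 13 AND price ≤ 16. No 'No match' item has it.

No match, No match, Match, No match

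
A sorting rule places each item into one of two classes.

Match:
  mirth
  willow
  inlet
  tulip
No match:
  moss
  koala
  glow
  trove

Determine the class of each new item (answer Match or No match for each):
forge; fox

The simplest hypothesis consistent with all the labels is: contains 'i'.
No match: forge, since no 'i'. No match: fox, since no 'i'.

No match, No match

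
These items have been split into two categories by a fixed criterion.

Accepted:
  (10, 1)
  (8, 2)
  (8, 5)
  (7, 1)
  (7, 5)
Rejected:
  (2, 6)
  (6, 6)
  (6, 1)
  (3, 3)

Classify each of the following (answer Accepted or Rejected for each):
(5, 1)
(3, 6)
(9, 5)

Rejected, Rejected, Accepted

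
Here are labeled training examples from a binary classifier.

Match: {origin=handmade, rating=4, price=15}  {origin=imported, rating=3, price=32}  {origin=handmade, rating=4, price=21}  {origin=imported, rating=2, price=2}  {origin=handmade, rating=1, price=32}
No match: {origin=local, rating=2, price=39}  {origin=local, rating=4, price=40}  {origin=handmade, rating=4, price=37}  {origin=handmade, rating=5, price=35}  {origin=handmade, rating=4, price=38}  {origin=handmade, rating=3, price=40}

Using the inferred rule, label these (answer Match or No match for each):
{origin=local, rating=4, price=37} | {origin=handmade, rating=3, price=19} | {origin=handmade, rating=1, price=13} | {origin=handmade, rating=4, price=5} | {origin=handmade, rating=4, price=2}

No match, Match, Match, Match, Match

The rule appears to be: price ≤ 32.
{origin=local, rating=4, price=37} — price = 37, hence No match. {origin=handmade, rating=3, price=19} — price = 19, hence Match. {origin=handmade, rating=1, price=13} — price = 13, hence Match. {origin=handmade, rating=4, price=5} — price = 5, hence Match. {origin=handmade, rating=4, price=2} — price = 2, hence Match.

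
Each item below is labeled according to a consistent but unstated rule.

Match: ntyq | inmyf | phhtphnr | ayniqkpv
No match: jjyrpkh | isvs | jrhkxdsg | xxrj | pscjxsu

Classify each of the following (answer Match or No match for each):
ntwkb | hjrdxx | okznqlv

Match, No match, Match

The rule appears to be: contains 'n'.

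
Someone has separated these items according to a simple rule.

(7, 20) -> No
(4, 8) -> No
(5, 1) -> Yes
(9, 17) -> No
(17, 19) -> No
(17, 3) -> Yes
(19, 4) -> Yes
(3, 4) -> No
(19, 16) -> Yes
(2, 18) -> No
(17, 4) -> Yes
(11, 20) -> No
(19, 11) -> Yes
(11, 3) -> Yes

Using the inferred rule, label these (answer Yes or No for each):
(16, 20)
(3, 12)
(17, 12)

One predicate separates the groups cleanly: first > second.
No: (16, 20), since 16 < 20.
No: (3, 12), since 3 < 12.
Yes: (17, 12), since 17 > 12.

No, No, Yes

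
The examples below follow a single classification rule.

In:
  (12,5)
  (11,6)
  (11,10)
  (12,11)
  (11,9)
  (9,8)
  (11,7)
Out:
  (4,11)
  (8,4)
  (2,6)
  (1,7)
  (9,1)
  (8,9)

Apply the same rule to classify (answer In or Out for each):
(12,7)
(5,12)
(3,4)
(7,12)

The rule appears to be: first > second AND sum ≥ 15.
(12,7): 12 > 7, 12+7 = 19, fits → In.
(5,12): 5 < 12, 5+12 = 17, fails the rule → Out.
(3,4): 3 < 4, 3+4 = 7, fails the rule → Out.
(7,12): 7 < 12, 7+12 = 19, fails the rule → Out.

In, Out, Out, Out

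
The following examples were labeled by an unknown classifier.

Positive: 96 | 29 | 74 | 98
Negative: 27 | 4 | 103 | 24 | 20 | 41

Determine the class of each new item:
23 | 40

The classifier is using: digit sum ≥ 10.
23: digit sum 2+3 = 5, does not satisfy this → Negative. 40: digit sum 4+0 = 4, does not satisfy this → Negative.

Negative, Negative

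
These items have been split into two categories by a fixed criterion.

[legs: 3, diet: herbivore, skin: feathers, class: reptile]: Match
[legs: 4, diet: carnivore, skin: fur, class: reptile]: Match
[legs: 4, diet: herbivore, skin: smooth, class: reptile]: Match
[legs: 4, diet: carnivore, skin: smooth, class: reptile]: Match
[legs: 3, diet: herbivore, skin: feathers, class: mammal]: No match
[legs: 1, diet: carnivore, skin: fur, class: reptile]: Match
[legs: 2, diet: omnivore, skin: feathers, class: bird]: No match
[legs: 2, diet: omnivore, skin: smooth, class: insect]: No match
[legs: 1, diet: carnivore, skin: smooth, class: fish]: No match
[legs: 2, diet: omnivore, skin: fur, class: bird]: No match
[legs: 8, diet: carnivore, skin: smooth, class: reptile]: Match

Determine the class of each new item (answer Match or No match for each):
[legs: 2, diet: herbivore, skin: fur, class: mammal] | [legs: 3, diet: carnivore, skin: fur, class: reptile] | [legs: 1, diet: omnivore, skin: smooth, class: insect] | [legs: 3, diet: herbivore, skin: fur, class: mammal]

No match, Match, No match, No match

All 'Match' examples share one property — class is reptile — and every 'No match' example lacks it.
[legs: 2, diet: herbivore, skin: fur, class: mammal] — class is mammal, hence No match.
[legs: 3, diet: carnivore, skin: fur, class: reptile] — class is reptile, hence Match.
[legs: 1, diet: omnivore, skin: smooth, class: insect] — class is insect, hence No match.
[legs: 3, diet: herbivore, skin: fur, class: mammal] — class is mammal, hence No match.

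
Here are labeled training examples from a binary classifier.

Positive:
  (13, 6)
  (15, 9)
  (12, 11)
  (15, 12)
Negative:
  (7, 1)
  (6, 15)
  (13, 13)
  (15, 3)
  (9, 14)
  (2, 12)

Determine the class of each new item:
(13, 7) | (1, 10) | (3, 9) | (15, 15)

Positive, Negative, Negative, Negative

A rule that fits every label: first > second AND sum ≥ 19 — true of each 'Positive' example, false of each 'Negative' one.
(13, 7): 13 > 7, 13+7 = 20 — matches, so Positive.
(1, 10): 1 < 10, 1+10 = 11 — doesn't qualify, so Negative.
(3, 9): 3 < 9, 3+9 = 12 — doesn't qualify, so Negative.
(15, 15): 15 = 15, 15+15 = 30 — doesn't qualify, so Negative.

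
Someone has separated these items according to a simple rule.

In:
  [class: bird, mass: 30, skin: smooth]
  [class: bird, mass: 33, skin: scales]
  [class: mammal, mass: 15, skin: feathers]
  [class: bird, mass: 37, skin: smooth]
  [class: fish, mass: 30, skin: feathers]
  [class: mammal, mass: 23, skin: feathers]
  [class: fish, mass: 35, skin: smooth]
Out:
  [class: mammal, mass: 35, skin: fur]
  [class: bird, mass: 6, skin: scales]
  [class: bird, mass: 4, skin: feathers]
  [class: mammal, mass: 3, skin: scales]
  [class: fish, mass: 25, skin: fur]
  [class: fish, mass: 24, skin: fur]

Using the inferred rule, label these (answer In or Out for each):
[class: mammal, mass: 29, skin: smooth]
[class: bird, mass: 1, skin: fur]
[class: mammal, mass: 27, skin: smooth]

The simplest hypothesis consistent with all the labels is: skin is not fur AND mass ≥ 15.
[class: mammal, mass: 29, skin: smooth]: skin is smooth, mass = 29 — qualifies, so In.
[class: bird, mass: 1, skin: fur]: skin is fur, mass = 1 — doesn't qualify, so Out.
[class: mammal, mass: 27, skin: smooth]: skin is smooth, mass = 27 — qualifies, so In.

In, Out, In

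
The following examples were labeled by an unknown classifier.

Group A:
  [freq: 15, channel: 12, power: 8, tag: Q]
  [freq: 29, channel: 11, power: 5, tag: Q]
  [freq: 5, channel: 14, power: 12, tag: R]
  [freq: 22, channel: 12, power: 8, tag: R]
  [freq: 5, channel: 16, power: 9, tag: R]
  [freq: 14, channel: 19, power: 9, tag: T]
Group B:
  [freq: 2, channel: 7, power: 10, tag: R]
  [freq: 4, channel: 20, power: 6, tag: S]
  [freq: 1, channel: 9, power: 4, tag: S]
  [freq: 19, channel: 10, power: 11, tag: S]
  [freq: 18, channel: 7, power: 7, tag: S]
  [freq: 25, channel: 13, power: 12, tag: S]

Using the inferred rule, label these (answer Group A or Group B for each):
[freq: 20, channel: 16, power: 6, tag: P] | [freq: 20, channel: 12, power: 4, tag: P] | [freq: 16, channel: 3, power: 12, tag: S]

Group A, Group A, Group B

The simplest hypothesis consistent with all the labels is: tag is not S AND freq ≥ 4.
[freq: 20, channel: 16, power: 6, tag: P] → tag is P, freq = 20 → Group A.
[freq: 20, channel: 12, power: 4, tag: P] → tag is P, freq = 20 → Group A.
[freq: 16, channel: 3, power: 12, tag: S] → tag is S, freq = 16 → Group B.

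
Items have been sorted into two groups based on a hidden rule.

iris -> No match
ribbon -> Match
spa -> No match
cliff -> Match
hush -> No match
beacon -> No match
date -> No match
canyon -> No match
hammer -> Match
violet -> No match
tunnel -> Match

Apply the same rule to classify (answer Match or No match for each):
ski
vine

The distinguishing property — has a double letter — holds for all the 'Match' cases and none of the 'No match' cases.
ski: no doubled letter, lacks this property → No match.
vine: no doubled letter, lacks this property → No match.

No match, No match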